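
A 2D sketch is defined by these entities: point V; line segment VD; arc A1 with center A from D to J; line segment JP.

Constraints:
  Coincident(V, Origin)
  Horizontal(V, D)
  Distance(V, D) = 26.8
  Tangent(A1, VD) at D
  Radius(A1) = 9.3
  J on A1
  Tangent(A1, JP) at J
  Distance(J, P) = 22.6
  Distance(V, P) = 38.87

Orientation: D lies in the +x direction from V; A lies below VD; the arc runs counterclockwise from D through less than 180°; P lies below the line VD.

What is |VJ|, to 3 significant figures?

20.5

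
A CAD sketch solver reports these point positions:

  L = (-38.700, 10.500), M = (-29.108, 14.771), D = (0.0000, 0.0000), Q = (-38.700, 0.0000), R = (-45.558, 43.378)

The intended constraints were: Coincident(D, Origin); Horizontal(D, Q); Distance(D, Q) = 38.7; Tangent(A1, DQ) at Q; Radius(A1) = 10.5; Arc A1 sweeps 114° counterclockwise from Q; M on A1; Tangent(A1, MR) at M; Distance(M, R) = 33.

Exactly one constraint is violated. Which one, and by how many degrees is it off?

Tangent(A1, MR) at M — off by 5.90°.

D = (0.00, 0.00) ✓; D.y = 0.00, Q.y = 0.00 ✓; |DQ| = 38.70 ✓; ∠(LQ, QD) = 90.00° ✓; |LQ| = 10.50 ✓; bearing(L→M) − bearing(L→Q) = 114.0° ✓; |LM| = 10.50 ✓; ∠(LM, MR) = 84.10° ✗; |MR| = 33.00 ✓.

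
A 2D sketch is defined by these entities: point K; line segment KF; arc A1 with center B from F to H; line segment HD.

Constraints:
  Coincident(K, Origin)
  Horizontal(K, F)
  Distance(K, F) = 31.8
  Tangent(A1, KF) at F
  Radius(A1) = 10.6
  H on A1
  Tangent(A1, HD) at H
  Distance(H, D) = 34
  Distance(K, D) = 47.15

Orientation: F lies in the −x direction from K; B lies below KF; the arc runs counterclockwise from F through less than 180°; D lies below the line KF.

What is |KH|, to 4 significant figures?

43.56

Checks: K.y = 0.00, F.y = 0.00 ✓; |KF| = 31.80 ✓; |BH| = 10.60 ✓; ∠(BH, HD) = 90.00° ✓; |HD| = 34.00 ✓; |KD| = 47.15 ✓.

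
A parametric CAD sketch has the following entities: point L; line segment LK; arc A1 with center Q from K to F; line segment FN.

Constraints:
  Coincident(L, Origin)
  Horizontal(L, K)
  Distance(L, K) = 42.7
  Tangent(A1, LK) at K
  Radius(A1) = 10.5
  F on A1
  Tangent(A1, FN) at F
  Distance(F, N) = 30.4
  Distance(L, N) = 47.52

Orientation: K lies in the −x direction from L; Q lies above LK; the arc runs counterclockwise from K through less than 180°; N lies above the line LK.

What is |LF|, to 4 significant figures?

33.51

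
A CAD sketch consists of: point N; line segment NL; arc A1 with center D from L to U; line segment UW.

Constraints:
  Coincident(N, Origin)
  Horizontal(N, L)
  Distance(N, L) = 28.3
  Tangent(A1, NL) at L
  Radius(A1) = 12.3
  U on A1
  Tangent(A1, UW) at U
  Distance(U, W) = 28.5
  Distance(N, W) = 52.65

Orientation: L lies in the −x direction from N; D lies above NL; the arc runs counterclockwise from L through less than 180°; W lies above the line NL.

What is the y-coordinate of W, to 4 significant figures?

43.30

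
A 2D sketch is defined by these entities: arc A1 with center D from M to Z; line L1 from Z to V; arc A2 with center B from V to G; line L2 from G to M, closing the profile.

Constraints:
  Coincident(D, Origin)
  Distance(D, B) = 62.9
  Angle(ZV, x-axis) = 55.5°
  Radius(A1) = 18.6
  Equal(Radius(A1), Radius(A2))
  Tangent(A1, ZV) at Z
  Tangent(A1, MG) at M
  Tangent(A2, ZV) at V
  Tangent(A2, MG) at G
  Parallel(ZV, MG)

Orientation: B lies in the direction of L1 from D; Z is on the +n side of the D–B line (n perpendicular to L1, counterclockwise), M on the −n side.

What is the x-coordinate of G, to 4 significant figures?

50.96

The slot axis is L1's direction at 55.5°, so u = (cos 55.5°, sin 55.5°) = (0.5664, 0.8241) and n = (−sin 55.5°, cos 55.5°) = (-0.8241, 0.5664). D is at the origin and B lies 62.9 along u from D, so B = 62.9·u = (35.63, 51.84). Tangency of A1 to both parallel lines with radius 18.6 puts Z and M at D ± 18.6·n: Z = (-15.33, 10.54), M = (15.33, -10.54). Equal radii place V and G the same way about B: V = B + 18.6·n = (20.30, 62.37), G = B − 18.6·n = (50.96, 41.30). So G.x = 50.96.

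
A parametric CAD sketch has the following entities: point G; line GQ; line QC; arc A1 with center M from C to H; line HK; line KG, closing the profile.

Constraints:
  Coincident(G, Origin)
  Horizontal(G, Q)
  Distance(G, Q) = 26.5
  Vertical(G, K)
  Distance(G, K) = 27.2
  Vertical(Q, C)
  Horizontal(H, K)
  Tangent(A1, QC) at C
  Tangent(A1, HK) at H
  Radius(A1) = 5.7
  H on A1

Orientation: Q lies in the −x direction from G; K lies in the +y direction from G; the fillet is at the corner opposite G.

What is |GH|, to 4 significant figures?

34.24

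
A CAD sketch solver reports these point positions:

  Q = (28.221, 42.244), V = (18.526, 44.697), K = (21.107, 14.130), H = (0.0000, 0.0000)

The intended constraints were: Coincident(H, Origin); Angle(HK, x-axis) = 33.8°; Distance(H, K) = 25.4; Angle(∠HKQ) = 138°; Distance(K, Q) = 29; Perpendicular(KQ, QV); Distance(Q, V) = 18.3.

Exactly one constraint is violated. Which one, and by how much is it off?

Distance(Q, V) = 18.3 — off by 8.30.

H = (0.00, 0.00) ✓; HK at 33.80° ✓; |HK| = 25.40 ✓; ∠HKQ = 138.0° ✓; |KQ| = 29.00 ✓; ∠(KQ, QV) = 90.00° ✓; |QV| = 10.00 ✗.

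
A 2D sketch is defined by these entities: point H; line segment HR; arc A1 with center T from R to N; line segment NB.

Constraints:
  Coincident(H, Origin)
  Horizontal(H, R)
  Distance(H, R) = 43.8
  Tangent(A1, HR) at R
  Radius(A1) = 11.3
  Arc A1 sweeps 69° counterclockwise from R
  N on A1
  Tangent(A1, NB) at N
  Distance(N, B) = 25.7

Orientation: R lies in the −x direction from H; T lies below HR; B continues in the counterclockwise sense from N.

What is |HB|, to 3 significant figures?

70.8

H is at the origin; HR is horizontal with |HR| = 43.8 and R on the −x side, so R = (-43.8, 0.00). Tangency of A1 to HR means the radius TR is perpendicular to HR, so T = R + (0, -11.3) = (-43.8, -11.3). On A1, R sits at bearing 90° from T; a 69° counterclockwise sweep puts N at bearing 159°, so N = T + 11.3·(cos 159°, sin 159°) = (-54.3, -7.25). Since A1 is tangent to NB there, TN ⟂ NB, so NB runs along (−sin 159°, cos 159°); with |NB| = 25.7, B = (-63.6, -31.2). Then |HB| = |B − H| = 70.8.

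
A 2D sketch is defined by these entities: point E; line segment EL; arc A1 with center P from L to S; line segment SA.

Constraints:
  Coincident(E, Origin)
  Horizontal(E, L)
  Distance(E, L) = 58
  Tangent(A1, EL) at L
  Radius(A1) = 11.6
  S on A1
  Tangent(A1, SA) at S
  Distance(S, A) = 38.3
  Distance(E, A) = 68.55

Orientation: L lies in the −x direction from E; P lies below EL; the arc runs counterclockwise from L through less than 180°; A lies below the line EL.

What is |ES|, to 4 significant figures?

70.06

E is at the origin; E and L share the same y with |EL| = 58.0 and L on the −x side, so L = (-58.00, 0.000). The tangent condition forces PL to be normal to EL, so P = L + (0, -11.6) = (-58.00, -11.60). Since PS ⟂ SA (tangency), |PA| = √(11.6² + 38.3²) = 40.02 regardless of where S sits on A1. So A lies on both circle(E, 68.55) and circle(P, 40.02); the below-EL intersection is A = (-46.86, -50.04). S is the foot of the tangent from A: S = (-67.73, -17.92).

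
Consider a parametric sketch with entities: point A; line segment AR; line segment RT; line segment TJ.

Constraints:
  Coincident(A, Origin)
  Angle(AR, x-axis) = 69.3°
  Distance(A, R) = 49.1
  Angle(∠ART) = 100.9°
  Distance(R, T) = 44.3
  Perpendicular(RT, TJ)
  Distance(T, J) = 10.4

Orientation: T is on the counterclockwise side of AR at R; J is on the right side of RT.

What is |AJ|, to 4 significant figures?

79.42

A is at the origin; AR runs at 69.3° with length 49.1, so R = 49.1·(cos 69.3°, sin 69.3°) = (17.36, 45.93). ∠ART = 100.9°, so RT runs at 69.3° + (180° − 100.9°) = 148.4° from the x-axis; with |RT| = 44.3, T = R + 44.3·(cos 148.4°, sin 148.4°) = (-20.38, 69.14). RT ⟂ TJ; with |TJ| = 10.4 on the right of RT, J = T + 10.4·(0.5240, 0.8517) = (-14.93, 78.00). Then |AJ| = |J − A| = 79.42.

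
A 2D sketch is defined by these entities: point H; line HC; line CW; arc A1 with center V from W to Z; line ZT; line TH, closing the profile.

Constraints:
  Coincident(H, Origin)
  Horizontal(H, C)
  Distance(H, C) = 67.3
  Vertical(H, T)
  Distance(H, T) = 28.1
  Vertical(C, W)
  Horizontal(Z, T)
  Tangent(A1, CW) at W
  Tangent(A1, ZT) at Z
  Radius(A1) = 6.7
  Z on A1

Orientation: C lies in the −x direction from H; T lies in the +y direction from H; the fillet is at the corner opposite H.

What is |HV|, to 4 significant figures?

64.27

H is at the origin; HC is horizontal with |HC| = 67.3 and C on the −x side, so C = (-67.30, 0.000). HT is vertical with |HT| = 28.1 and T on the +y side, so T = (0.000, 28.10). The virtual corner opposite H is at (-67.30, 28.10). Since A1 is tangent to CW there, VW ⟂ CW and the tangent condition forces VZ to be normal to ZT, with radius 6.7, so the center V sits 6.7 in from both sides at V = (-60.60, 21.40). Then |HV| = |V − H| = 64.27.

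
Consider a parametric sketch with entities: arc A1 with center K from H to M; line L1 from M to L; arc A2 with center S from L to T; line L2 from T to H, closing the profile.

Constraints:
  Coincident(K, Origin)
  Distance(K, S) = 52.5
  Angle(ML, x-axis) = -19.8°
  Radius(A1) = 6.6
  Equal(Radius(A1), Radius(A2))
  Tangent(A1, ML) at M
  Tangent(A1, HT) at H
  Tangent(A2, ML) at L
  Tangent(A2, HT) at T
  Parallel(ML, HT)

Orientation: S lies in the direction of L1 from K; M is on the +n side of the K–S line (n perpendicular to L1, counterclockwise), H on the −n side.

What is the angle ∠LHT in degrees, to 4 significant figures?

14.11°

The slot axis is L1's direction at -19.8°, so u = (cos -19.8°, sin -19.8°) = (0.9409, -0.3387) and n = (−sin -19.8°, cos -19.8°) = (0.3387, 0.9409). K is at the origin and S lies 52.5 along u from K, so S = 52.5·u = (49.40, -17.78). Tangency of A1 to both parallel lines with radius 6.6 puts M and H at K ± 6.6·n: M = (2.236, 6.210), H = (-2.236, -6.210). Equal radii place L and T the same way about S: L = S + 6.6·n = (51.63, -11.57), T = S − 6.6·n = (47.16, -23.99). Then cos ∠LHT = HL·HT / (|HL||HT|), giving 14.11°.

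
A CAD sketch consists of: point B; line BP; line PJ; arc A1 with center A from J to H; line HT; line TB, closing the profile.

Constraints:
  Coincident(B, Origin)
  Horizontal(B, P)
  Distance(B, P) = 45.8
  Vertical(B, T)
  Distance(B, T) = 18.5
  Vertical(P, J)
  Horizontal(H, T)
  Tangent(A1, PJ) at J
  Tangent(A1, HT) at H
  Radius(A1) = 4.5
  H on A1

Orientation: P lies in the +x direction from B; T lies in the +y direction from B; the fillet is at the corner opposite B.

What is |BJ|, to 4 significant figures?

47.89

The virtual corner opposite B is at (45.80, 18.50). The tangent condition forces AJ to be normal to PJ and A1 meets HT tangentially, so AH is at right angles to HT, with radius 4.5, so the center A sits 4.5 in from both sides at A = (41.30, 14.00). That places the tangent points at J = (45.80, 14.00) on PJ and H = (41.30, 18.50) on HT. Then |BJ| = |J − B| = 47.89.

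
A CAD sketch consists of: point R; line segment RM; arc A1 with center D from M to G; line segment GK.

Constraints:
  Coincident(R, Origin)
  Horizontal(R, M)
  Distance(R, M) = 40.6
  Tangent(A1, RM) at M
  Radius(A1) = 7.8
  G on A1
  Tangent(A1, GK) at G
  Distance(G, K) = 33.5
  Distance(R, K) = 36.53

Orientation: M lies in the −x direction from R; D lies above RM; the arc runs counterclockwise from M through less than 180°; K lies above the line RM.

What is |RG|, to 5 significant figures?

34.123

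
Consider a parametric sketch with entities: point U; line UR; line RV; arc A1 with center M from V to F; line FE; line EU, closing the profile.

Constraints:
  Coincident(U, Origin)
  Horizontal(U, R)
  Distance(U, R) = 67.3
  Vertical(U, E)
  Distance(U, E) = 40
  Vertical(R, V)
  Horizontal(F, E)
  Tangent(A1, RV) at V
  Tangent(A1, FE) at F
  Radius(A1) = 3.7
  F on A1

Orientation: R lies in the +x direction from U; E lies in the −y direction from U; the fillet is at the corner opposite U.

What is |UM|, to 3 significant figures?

73.2

U is at the origin; UR is horizontal with |UR| = 67.3 and R on the +x side, so R = (67.3, 0.00). U and E share the same x with |UE| = 40.0 and E on the −y side, so E = (0.00, -40.0). The virtual corner opposite U is at (67.3, -40.0). A1 meets RV tangentially, so MV is at right angles to RV and the tangent condition forces MF to be normal to FE, with radius 3.7, so the center M sits 3.7 in from both sides at M = (63.6, -36.3). Then |UM| = |M − U| = 73.2.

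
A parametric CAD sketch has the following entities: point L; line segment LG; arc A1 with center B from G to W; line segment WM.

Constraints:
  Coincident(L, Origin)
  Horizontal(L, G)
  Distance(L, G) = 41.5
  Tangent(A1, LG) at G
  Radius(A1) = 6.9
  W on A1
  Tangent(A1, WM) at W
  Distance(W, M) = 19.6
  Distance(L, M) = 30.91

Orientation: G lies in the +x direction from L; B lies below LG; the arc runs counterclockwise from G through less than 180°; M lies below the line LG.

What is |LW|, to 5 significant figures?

36.000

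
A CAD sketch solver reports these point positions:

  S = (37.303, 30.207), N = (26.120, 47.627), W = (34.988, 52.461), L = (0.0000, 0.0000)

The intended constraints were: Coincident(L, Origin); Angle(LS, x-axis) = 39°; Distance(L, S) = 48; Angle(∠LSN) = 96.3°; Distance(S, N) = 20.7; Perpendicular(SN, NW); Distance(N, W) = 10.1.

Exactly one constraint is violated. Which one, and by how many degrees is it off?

Perpendicular(SN, NW) — off by 4.10°.

L = (0.00, 0.00) ✓; LS at 39.00° ✓; |LS| = 48.00 ✓; ∠LSN = 96.30° ✓; |SN| = 20.70 ✓; ∠(SN, NW) = 94.10° ✗; |NW| = 10.10 ✓.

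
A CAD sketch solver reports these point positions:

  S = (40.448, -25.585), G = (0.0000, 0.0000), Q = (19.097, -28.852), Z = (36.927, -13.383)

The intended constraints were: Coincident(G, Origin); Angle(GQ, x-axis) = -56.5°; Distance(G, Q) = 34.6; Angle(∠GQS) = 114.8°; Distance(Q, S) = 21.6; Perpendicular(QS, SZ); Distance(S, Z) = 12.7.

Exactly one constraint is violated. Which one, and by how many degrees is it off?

Perpendicular(QS, SZ) — off by 7.40°.

G = (0.00, 0.00) ✓; GQ at -56.50° ✓; |GQ| = 34.60 ✓; ∠GQS = 114.8° ✓; |QS| = 21.60 ✓; ∠(QS, SZ) = 97.40° ✗; |SZ| = 12.70 ✓.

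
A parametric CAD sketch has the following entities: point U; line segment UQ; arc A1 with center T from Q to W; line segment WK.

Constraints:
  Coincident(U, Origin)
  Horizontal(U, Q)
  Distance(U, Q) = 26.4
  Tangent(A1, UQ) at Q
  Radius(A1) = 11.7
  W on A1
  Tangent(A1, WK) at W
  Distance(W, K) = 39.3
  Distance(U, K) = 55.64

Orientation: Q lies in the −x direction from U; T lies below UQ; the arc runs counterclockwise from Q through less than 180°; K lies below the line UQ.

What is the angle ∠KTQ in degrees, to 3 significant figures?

170°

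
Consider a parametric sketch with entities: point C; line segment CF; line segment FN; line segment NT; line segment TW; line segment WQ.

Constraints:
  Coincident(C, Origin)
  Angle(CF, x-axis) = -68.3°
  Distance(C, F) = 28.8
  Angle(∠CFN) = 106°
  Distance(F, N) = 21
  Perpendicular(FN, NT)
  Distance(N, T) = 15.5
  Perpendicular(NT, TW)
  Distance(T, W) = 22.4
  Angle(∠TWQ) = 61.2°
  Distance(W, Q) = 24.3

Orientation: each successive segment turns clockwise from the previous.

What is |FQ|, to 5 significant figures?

11.824

C is at the origin; CF runs at -68.3° with length 28.8, so F = (10.649, -26.759). ∠CFN = 106.0° gives FN at -142.30° from the x-axis; with |FN| = 21.0, N = (-5.9670, -39.601). The perpendicularity gives NT at right angles to FN, so NT runs at 127.70°; with |NT| = 15.5, T = (-15.446, -27.337). NT is perpendicular to TW, so TW runs at 37.700°; with |TW| = 22.4, W = (2.2778, -13.639). ∠TWQ = 61.2° gives WQ at -81.100° from the x-axis; with |WQ| = 24.3, Q = (6.0372, -37.646). Then |FQ| = |Q − F| = 11.824.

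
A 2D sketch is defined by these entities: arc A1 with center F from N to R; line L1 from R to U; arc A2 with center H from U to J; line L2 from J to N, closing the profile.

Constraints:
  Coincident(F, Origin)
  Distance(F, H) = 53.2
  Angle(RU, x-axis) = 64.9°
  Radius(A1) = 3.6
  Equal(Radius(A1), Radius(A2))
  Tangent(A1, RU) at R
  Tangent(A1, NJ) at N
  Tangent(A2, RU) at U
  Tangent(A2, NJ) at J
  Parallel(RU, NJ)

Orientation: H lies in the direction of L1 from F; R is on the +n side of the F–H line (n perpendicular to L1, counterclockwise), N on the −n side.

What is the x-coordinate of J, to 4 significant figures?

25.83

Tangency of A1 to both parallel lines with radius 3.6 puts R and N at F ± 3.6·n: R = (-3.260, 1.527), N = (3.260, -1.527). Equal radii place U and J the same way about H: U = H + 3.6·n = (19.31, 49.70), J = H − 3.6·n = (25.83, 46.65). So J.x = 25.83.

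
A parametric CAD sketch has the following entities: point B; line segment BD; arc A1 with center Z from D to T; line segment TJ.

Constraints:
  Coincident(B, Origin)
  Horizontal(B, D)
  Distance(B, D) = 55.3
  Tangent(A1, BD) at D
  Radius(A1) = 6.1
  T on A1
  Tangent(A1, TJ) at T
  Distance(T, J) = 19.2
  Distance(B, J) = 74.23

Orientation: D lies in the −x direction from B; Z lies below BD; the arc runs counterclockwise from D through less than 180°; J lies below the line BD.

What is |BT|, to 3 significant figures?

60.0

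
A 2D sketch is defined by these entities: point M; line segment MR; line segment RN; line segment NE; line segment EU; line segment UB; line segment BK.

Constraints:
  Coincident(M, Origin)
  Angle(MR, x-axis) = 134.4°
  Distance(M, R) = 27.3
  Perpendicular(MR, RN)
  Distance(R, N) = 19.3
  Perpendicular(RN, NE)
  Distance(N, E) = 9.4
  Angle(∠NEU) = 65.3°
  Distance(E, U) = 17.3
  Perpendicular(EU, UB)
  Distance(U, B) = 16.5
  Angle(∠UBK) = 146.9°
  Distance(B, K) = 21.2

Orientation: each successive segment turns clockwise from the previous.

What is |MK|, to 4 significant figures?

58.75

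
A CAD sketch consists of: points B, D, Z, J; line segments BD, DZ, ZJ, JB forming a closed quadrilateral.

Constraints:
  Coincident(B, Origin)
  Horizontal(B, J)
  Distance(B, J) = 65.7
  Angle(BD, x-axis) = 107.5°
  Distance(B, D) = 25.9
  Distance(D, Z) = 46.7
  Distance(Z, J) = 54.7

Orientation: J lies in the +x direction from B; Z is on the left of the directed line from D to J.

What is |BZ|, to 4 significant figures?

56.48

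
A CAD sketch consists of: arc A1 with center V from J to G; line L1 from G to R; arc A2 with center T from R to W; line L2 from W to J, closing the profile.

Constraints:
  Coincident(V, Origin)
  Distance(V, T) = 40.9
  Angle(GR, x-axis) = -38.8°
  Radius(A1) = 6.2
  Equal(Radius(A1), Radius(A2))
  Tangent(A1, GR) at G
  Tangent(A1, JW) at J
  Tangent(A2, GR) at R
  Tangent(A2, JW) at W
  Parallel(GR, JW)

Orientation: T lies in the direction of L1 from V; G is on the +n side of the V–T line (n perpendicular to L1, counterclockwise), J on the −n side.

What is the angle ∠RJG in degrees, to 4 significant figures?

73.13°

The slot axis is L1's direction at -38.8°, so u = (cos -38.8°, sin -38.8°) = (0.7793, -0.6266) and n = (−sin -38.8°, cos -38.8°) = (0.6266, 0.7793). V is at the origin and T lies 40.9 along u from V, so T = 40.9·u = (31.87, -25.63). Tangency of A1 to both parallel lines with radius 6.2 puts G and J at V ± 6.2·n: G = (3.885, 4.832), J = (-3.885, -4.832). Equal radii place R and W the same way about T: R = T + 6.2·n = (35.76, -20.80), W = T − 6.2·n = (27.99, -30.46). Then cos ∠RJG = JR·JG / (|JR||JG|), giving 73.13°.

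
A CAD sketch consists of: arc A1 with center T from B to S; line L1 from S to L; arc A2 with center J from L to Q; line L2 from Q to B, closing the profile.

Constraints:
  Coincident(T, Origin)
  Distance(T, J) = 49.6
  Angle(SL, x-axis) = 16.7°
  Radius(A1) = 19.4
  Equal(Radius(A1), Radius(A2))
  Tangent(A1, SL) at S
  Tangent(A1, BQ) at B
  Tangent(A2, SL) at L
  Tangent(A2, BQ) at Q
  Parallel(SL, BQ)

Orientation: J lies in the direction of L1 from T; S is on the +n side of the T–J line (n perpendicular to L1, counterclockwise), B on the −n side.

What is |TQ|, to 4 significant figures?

53.26

The slot axis is L1's direction at 16.7°, so u = (cos 16.7°, sin 16.7°) = (0.9578, 0.2874) and n = (−sin 16.7°, cos 16.7°) = (-0.2874, 0.9578). T is at the origin and J lies 49.6 along u from T, so J = 49.6·u = (47.51, 14.25). Tangency of A1 to both parallel lines with radius 19.4 puts S and B at T ± 19.4·n: S = (-5.575, 18.58), B = (5.575, -18.58). Equal radii place L and Q the same way about J: L = J + 19.4·n = (41.93, 32.83), Q = J − 19.4·n = (53.08, -4.329). Then |TQ| = |Q − T| = 53.26.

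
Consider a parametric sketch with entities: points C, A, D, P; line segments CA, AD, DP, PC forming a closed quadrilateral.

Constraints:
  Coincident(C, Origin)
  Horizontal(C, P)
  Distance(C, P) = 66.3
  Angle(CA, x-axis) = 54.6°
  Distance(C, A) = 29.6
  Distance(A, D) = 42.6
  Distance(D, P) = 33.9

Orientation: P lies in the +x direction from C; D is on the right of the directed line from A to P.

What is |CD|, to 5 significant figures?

38.321

Checks: |CP| = 66.30 ✓; |CA| = 29.60 ✓; |AD| = 42.60 ✓; |DP| = 33.90 ✓.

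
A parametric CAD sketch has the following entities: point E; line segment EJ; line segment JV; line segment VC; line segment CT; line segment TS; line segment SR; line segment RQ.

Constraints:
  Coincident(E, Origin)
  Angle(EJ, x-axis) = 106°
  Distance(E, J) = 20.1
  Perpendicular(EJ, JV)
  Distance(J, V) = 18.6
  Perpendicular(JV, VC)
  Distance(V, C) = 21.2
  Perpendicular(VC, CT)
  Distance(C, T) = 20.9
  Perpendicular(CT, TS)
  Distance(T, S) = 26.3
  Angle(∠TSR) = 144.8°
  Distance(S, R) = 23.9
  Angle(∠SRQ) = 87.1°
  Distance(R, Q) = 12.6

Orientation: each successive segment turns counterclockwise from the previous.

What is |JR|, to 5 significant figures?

27.172

E is at the origin; EJ runs at 106.0° with length 20.1, so J = (-5.5403, 19.321). EJ ⟂ JV, so JV runs at -164.00°; with |JV| = 18.6, V = (-23.420, 14.195). The perpendicularity gives VC at right angles to JV, so VC runs at -74.000°; with |VC| = 21.2, C = (-17.576, -6.1842). VC is perpendicular to CT, so CT runs at 16.000°; with |CT| = 20.9, T = (2.5141, -0.42342). CT is perpendicular to TS, so TS runs at 106.00°; with |TS| = 26.3, S = (-4.7352, 24.858). ∠TSR = 144.8° gives SR at 141.20° from the x-axis; with |SR| = 23.9, R = (-23.361, 39.834). Then |JR| = |R − J| = 27.172.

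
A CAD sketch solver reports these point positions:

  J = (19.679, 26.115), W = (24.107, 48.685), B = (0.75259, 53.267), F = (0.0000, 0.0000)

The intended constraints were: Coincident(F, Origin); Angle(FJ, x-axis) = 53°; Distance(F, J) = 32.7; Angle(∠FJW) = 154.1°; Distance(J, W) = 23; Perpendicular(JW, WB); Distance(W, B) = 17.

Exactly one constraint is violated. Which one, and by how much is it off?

Distance(W, B) = 17 — off by 6.80.

F = (0.00, 0.00) ✓; FJ at 53.00° ✓; |FJ| = 32.70 ✓; ∠FJW = 154.1° ✓; |JW| = 23.00 ✓; ∠(JW, WB) = 90.00° ✓; |WB| = 23.80 ✗.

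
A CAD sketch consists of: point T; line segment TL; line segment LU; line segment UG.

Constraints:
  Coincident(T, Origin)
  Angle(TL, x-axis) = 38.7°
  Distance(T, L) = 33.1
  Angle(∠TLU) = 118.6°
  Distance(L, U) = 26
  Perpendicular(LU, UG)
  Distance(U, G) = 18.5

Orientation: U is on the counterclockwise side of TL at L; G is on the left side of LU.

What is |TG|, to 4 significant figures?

43.16

T is at the origin; TL runs at 38.7° with length 33.1, so L = 33.1·(cos 38.7°, sin 38.7°) = (25.83, 20.70). ∠TLU = 118.6°, so LU runs at 38.7° + (180° − 118.6°) = 100.1° from the x-axis; with |LU| = 26.0, U = L + 26.0·(cos 100.1°, sin 100.1°) = (21.27, 46.29). The perpendicularity gives UG at right angles to LU; with |UG| = 18.5 on the left of LU, G = U + 18.5·(-0.9845, -0.1754) = (3.059, 43.05). Then |TG| = |G − T| = 43.16.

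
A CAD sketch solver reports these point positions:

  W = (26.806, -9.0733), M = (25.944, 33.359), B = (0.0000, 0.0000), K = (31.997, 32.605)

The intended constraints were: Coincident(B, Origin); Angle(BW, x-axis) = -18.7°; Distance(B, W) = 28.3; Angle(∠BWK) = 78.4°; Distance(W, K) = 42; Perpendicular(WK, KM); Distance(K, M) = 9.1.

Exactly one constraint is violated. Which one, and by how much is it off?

Distance(K, M) = 9.1 — off by 3.00.

B = (0.00, 0.00) ✓; BW at -18.70° ✓; |BW| = 28.30 ✓; ∠BWK = 78.40° ✓; |WK| = 42.00 ✓; ∠(WK, KM) = 90.00° ✓; |KM| = 6.100 ✗.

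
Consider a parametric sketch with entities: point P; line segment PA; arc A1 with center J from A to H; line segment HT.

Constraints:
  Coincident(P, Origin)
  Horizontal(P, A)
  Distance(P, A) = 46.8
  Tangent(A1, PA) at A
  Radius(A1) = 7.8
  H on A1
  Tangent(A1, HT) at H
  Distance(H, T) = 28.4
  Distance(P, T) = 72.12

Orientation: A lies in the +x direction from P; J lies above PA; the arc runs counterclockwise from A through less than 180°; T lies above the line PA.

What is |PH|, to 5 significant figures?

54.165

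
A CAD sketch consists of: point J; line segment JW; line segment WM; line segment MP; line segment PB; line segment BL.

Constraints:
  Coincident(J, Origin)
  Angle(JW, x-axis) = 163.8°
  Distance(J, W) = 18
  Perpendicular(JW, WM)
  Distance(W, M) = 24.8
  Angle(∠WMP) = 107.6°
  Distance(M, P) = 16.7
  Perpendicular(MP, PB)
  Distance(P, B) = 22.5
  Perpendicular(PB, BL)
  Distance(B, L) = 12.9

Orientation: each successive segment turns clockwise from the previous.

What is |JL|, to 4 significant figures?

8.812

J is at the origin; JW runs at 163.8° with length 18.0, so W = (-17.29, 5.022). JW is perpendicular to WM, so WM runs at 73.80°; with |WM| = 24.8, M = (-10.37, 28.84). ∠WMP = 107.6° gives MP at 1.400° from the x-axis; with |MP| = 16.7, P = (6.329, 29.25). The perpendicularity gives PB at right angles to MP, so PB runs at -88.60°; with |PB| = 22.5, B = (6.878, 6.752). PB is perpendicular to BL, so BL runs at -178.6°; with |BL| = 12.9, L = (-6.018, 6.437). Then |JL| = |L − J| = 8.812.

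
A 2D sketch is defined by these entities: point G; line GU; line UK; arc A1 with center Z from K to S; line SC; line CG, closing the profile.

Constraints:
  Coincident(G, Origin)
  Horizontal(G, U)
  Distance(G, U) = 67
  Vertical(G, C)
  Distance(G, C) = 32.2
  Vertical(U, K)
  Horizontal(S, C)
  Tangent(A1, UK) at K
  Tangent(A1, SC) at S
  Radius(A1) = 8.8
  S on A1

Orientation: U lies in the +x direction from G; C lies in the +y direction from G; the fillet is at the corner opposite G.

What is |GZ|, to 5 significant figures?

62.728

GC is vertical with |GC| = 32.2 and C on the +y side, so C = (0.0000, 32.200). The virtual corner opposite G is at (67.000, 32.200). The tangent condition forces ZK to be normal to UK and A1 meets SC tangentially, so ZS is at right angles to SC, with radius 8.8, so the center Z sits 8.8 in from both sides at Z = (58.200, 23.400). Then |GZ| = |Z − G| = 62.728.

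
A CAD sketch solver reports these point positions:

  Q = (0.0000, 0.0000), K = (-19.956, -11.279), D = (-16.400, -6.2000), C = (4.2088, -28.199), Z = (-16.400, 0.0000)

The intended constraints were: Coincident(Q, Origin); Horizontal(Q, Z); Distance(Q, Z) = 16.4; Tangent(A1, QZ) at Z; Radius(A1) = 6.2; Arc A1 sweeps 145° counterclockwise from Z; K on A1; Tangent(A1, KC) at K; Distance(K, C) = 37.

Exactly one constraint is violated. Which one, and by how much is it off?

Distance(K, C) = 37 — off by 7.50.

Q = (0.00, 0.00) ✓; Q.y = 0.00, Z.y = 0.00 ✓; |QZ| = 16.40 ✓; ∠(DZ, ZQ) = 90.00° ✓; |DZ| = 6.200 ✓; bearing(D→K) − bearing(D→Z) = 145.0° ✓; |DK| = 6.200 ✓; ∠(DK, KC) = 90.00° ✓; |KC| = 29.50 ✗.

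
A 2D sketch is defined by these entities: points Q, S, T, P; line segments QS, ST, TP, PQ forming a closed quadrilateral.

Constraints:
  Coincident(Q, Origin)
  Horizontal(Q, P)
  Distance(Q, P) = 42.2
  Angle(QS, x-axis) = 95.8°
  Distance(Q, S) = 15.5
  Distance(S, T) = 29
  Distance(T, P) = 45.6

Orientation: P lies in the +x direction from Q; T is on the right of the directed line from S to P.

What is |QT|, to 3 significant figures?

13.6

Checks: |ST| = 29.00 ✓; |TP| = 45.60 ✓.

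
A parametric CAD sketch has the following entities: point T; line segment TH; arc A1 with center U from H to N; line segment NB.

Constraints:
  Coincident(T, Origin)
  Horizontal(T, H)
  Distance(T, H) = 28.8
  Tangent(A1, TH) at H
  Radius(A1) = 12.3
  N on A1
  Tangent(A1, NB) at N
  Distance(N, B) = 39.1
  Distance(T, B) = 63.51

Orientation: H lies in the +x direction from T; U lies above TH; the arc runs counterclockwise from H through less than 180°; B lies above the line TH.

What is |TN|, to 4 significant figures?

43.32

T is at the origin; TH is horizontal with |TH| = 28.8 and H on the +x side, so H = (28.80, 0.000). The tangent condition forces UH to be normal to TH, so U = H + (0, 12.3) = (28.80, 12.30). Since UN ⟂ NB (tangency), |UB| = √(12.3² + 39.1²) = 40.99 regardless of where N sits on A1. So B lies on both circle(T, 63.51) and circle(U, 40.99); the above-TH intersection is B = (35.35, 52.76). N is the foot of the tangent from B: N = (40.97, 14.07).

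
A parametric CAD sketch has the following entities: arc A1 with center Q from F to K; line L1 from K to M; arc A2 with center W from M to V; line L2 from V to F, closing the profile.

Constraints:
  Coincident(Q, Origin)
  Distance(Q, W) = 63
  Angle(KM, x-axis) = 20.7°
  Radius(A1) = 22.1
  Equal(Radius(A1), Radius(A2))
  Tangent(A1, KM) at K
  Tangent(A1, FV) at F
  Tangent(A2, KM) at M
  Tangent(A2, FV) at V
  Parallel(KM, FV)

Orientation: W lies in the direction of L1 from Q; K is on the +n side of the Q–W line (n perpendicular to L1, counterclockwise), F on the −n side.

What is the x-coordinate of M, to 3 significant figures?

51.1

Tangency of A1 to both parallel lines with radius 22.1 puts K and F at Q ± 22.1·n: K = (-7.81, 20.7), F = (7.81, -20.7). Equal radii place M and V the same way about W: M = W + 22.1·n = (51.1, 42.9), V = W − 22.1·n = (66.7, 1.60). So M.x = 51.1.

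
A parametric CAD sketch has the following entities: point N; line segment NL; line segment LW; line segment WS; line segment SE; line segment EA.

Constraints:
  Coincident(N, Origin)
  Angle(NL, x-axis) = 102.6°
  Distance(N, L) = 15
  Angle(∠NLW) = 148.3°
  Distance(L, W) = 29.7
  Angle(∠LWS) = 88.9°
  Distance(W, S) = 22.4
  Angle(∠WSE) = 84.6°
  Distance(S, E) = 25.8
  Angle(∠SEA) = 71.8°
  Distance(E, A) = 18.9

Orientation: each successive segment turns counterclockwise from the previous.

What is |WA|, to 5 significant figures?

18.312

∠WSE = 84.6° gives SE at -39.200° from the x-axis; with |SE| = 25.8, E = (-19.750, 3.6391). ∠SEA = 71.8° gives EA at 69.000° from the x-axis; with |EA| = 18.9, A = (-12.977, 21.284). Then |WA| = |A − W| = 18.312.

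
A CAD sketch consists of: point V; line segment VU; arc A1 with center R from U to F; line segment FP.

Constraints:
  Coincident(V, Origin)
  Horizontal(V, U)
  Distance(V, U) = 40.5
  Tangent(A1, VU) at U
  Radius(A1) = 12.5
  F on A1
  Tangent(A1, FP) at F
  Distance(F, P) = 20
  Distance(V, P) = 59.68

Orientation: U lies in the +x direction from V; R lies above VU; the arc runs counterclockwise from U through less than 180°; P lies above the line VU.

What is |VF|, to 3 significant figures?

54.8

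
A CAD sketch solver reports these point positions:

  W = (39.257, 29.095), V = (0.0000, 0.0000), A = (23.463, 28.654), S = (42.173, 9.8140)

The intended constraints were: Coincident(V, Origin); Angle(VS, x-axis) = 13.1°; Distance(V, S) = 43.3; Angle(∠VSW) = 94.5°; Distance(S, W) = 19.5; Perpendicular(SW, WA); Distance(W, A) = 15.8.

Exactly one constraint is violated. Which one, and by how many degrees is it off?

Perpendicular(SW, WA) — off by 7.00°.

V = (0.00, 0.00) ✓; VS at 13.10° ✓; |VS| = 43.30 ✓; ∠VSW = 94.50° ✓; |SW| = 19.50 ✓; ∠(SW, WA) = 83.00° ✗; |WA| = 15.80 ✓.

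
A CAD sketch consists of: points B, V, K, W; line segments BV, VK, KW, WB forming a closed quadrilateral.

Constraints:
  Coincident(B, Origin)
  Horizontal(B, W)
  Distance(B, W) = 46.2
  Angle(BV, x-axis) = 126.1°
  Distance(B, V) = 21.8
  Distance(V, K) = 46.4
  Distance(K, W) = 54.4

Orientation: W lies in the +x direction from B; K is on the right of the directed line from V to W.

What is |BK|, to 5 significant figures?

27.237

Checks: |VK| = 46.40 ✓; |KW| = 54.40 ✓.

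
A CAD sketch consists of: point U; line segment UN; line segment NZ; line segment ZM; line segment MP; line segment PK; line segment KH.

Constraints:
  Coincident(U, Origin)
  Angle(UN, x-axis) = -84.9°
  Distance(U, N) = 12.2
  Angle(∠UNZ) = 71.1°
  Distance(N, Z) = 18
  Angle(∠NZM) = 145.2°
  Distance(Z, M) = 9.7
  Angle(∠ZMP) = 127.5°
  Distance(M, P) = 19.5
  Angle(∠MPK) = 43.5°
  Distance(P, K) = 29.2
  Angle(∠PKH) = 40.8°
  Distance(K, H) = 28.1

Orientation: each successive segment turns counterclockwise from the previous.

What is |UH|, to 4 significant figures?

30.38

U is at the origin; UN runs at -84.9° with length 12.2, so N = (1.085, -12.15). ∠UNZ = 71.1° gives NZ at 24.00° from the x-axis; with |NZ| = 18.0, Z = (17.53, -4.830). ∠NZM = 145.2° gives ZM at 58.80° from the x-axis; with |ZM| = 9.7, M = (22.55, 3.467). ∠ZMP = 127.5° gives MP at 111.3° from the x-axis; with |MP| = 19.5, P = (15.47, 21.63). ∠MPK = 43.5° gives PK at -112.2° from the x-axis; with |PK| = 29.2, K = (4.437, -5.401). ∠PKH = 40.8° gives KH at 27.00° from the x-axis; with |KH| = 28.1, H = (29.47, 7.356). Then |UH| = |H − U| = 30.38.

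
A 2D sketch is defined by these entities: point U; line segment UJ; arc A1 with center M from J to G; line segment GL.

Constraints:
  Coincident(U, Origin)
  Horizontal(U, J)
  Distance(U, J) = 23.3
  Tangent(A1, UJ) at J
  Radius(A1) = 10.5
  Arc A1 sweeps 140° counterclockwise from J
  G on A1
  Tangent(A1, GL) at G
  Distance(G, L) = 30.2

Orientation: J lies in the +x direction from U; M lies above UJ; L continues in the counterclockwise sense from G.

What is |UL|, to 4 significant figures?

38.58

U is at the origin; UJ is horizontal with |UJ| = 23.3 and J on the +x side, so J = (23.30, 0.000). A1 meets UJ tangentially, so MJ is at right angles to UJ, so M = J + (0, 10.5) = (23.30, 10.50). On A1, J sits at bearing -90° from M; a 140° counterclockwise sweep puts G at bearing 50°, so G = M + 10.5·(cos 50°, sin 50°) = (30.05, 18.54). Since A1 is tangent to GL there, MG ⟂ GL, so GL runs along (−sin 50°, cos 50°); with |GL| = 30.2, L = (6.915, 37.96). Then |UL| = |L − U| = 38.58.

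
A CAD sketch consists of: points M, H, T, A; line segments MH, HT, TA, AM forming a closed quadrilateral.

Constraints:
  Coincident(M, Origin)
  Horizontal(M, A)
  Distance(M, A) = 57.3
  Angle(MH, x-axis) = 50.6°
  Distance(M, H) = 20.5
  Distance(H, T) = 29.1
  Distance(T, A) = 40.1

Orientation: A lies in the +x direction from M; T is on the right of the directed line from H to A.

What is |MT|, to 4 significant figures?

22.98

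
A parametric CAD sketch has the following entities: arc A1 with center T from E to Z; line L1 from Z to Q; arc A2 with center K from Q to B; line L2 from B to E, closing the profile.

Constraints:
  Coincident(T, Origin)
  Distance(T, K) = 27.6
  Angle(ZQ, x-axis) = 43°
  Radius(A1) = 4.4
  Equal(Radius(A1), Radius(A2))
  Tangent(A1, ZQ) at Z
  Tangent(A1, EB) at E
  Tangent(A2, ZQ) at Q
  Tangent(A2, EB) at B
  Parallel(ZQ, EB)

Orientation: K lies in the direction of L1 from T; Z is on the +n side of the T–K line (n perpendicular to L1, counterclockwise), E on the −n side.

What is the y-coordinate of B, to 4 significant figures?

15.61

The slot axis is L1's direction at 43.0°, so u = (cos 43.0°, sin 43.0°) = (0.7314, 0.6820) and n = (−sin 43.0°, cos 43.0°) = (-0.6820, 0.7314). T is at the origin and K lies 27.6 along u from T, so K = 27.6·u = (20.19, 18.82). Tangency of A1 to both parallel lines with radius 4.4 puts Z and E at T ± 4.4·n: Z = (-3.001, 3.218), E = (3.001, -3.218). Equal radii place Q and B the same way about K: Q = K + 4.4·n = (17.18, 22.04), B = K − 4.4·n = (23.19, 15.61). So B.y = 15.61.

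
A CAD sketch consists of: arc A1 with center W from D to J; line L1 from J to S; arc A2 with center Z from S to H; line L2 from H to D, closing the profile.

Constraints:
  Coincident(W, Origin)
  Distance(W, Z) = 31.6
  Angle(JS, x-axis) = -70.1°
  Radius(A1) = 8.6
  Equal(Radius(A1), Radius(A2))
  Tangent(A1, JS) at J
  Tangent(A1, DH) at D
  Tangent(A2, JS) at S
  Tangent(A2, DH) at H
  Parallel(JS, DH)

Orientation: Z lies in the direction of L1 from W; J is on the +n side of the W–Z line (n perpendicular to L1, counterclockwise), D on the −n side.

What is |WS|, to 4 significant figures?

32.75

Tangency of A1 to both parallel lines with radius 8.6 puts J and D at W ± 8.6·n: J = (8.086, 2.927), D = (-8.086, -2.927). Equal radii place S and H the same way about Z: S = Z + 8.6·n = (18.84, -26.79), H = Z − 8.6·n = (2.670, -32.64). Then |WS| = |S − W| = 32.75.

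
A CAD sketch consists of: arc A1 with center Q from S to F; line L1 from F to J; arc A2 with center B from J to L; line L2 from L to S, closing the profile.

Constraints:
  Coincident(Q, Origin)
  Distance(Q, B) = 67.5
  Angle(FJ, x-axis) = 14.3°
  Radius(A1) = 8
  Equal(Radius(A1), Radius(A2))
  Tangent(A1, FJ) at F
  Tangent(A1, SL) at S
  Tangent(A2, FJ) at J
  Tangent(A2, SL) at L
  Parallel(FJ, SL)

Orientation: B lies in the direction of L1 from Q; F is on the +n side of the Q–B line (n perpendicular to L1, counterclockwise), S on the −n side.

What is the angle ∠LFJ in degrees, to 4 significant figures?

13.34°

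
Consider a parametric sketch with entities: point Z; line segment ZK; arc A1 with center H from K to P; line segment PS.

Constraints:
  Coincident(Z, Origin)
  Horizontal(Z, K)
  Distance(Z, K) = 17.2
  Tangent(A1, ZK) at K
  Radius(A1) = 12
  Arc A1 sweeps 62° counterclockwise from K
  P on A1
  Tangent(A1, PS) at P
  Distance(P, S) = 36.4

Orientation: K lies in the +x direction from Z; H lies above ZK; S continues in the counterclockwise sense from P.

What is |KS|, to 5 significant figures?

47.425

On A1, K sits at bearing -90° from H; a 62° counterclockwise sweep puts P at bearing -28°, so P = H + 12.0·(cos -28°, sin -28°) = (27.795, 6.3663). The tangent condition forces HP to be normal to PS, so PS runs along (−sin -28°, cos -28°); with |PS| = 36.4, S = (44.884, 38.506). Then |KS| = |S − K| = 47.425.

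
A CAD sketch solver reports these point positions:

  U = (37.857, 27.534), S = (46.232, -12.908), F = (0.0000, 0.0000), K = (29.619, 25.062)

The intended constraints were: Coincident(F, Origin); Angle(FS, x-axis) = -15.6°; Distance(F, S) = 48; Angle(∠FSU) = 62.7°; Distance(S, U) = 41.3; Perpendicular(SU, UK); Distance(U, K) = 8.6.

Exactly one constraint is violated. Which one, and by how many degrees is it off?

Perpendicular(SU, UK) — off by 5.00°.

F = (0.00, 0.00) ✓; FS at -15.60° ✓; |FS| = 48.00 ✓; ∠FSU = 62.70° ✓; |SU| = 41.30 ✓; ∠(SU, UK) = 95.00° ✗; |UK| = 8.601 ✓.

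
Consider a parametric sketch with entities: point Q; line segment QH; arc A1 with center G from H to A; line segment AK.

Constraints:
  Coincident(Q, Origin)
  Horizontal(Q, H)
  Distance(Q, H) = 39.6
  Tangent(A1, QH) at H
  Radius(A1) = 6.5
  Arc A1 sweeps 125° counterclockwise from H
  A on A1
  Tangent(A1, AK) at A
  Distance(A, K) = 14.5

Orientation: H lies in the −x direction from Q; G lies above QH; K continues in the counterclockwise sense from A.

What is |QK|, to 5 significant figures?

47.987

Q is at the origin; QH is horizontal with |QH| = 39.6 and H on the −x side, so H = (-39.600, 0.0000). Tangency of A1 to QH means the radius GH is perpendicular to QH, so G = H + (0, 6.5) = (-39.600, 6.5000). On A1, H sits at bearing -90° from G; a 125° counterclockwise sweep puts A at bearing 35°, so A = G + 6.5·(cos 35°, sin 35°) = (-34.276, 10.228). Since A1 is tangent to AK there, GA ⟂ AK, so AK runs along (−sin 35°, cos 35°); with |AK| = 14.5, K = (-42.592, 22.106). Then |QK| = |K − Q| = 47.987.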